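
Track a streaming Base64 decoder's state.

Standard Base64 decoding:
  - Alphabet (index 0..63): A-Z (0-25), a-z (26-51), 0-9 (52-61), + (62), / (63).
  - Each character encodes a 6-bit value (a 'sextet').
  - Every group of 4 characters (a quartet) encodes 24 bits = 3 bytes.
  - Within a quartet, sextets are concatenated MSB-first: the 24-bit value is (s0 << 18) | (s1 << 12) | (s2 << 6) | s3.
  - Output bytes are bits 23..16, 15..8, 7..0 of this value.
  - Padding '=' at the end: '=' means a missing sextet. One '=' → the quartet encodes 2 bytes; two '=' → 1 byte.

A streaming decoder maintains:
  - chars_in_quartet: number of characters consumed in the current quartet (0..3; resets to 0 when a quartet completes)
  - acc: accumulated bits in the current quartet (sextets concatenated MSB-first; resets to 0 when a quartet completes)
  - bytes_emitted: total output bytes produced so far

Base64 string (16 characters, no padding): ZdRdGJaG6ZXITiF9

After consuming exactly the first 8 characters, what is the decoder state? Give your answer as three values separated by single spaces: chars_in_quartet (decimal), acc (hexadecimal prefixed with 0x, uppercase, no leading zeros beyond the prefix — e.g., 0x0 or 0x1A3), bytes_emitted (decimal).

Answer: 0 0x0 6

Derivation:
After char 0 ('Z'=25): chars_in_quartet=1 acc=0x19 bytes_emitted=0
After char 1 ('d'=29): chars_in_quartet=2 acc=0x65D bytes_emitted=0
After char 2 ('R'=17): chars_in_quartet=3 acc=0x19751 bytes_emitted=0
After char 3 ('d'=29): chars_in_quartet=4 acc=0x65D45D -> emit 65 D4 5D, reset; bytes_emitted=3
After char 4 ('G'=6): chars_in_quartet=1 acc=0x6 bytes_emitted=3
After char 5 ('J'=9): chars_in_quartet=2 acc=0x189 bytes_emitted=3
After char 6 ('a'=26): chars_in_quartet=3 acc=0x625A bytes_emitted=3
After char 7 ('G'=6): chars_in_quartet=4 acc=0x189686 -> emit 18 96 86, reset; bytes_emitted=6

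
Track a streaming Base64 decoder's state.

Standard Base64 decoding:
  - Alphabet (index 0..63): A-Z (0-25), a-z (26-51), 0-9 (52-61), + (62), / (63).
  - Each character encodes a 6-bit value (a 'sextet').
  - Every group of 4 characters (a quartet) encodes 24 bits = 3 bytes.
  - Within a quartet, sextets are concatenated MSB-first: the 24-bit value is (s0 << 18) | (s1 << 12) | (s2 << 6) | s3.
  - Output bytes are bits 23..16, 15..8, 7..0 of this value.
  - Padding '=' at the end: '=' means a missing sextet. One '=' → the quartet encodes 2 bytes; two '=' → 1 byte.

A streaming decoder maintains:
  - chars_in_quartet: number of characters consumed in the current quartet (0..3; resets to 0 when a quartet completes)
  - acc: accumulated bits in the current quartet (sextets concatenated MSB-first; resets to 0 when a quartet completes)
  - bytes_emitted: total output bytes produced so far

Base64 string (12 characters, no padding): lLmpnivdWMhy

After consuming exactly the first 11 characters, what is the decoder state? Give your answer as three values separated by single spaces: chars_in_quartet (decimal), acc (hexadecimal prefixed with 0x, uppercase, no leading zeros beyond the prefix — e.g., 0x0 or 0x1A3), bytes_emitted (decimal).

Answer: 3 0x16321 6

Derivation:
After char 0 ('l'=37): chars_in_quartet=1 acc=0x25 bytes_emitted=0
After char 1 ('L'=11): chars_in_quartet=2 acc=0x94B bytes_emitted=0
After char 2 ('m'=38): chars_in_quartet=3 acc=0x252E6 bytes_emitted=0
After char 3 ('p'=41): chars_in_quartet=4 acc=0x94B9A9 -> emit 94 B9 A9, reset; bytes_emitted=3
After char 4 ('n'=39): chars_in_quartet=1 acc=0x27 bytes_emitted=3
After char 5 ('i'=34): chars_in_quartet=2 acc=0x9E2 bytes_emitted=3
After char 6 ('v'=47): chars_in_quartet=3 acc=0x278AF bytes_emitted=3
After char 7 ('d'=29): chars_in_quartet=4 acc=0x9E2BDD -> emit 9E 2B DD, reset; bytes_emitted=6
After char 8 ('W'=22): chars_in_quartet=1 acc=0x16 bytes_emitted=6
After char 9 ('M'=12): chars_in_quartet=2 acc=0x58C bytes_emitted=6
After char 10 ('h'=33): chars_in_quartet=3 acc=0x16321 bytes_emitted=6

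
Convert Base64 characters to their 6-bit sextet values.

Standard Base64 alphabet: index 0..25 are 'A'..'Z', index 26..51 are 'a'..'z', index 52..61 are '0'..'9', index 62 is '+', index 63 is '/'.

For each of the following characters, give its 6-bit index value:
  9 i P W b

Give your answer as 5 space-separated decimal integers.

Answer: 61 34 15 22 27

Derivation:
'9': 0..9 range, 52 + ord('9') − ord('0') = 61
'i': a..z range, 26 + ord('i') − ord('a') = 34
'P': A..Z range, ord('P') − ord('A') = 15
'W': A..Z range, ord('W') − ord('A') = 22
'b': a..z range, 26 + ord('b') − ord('a') = 27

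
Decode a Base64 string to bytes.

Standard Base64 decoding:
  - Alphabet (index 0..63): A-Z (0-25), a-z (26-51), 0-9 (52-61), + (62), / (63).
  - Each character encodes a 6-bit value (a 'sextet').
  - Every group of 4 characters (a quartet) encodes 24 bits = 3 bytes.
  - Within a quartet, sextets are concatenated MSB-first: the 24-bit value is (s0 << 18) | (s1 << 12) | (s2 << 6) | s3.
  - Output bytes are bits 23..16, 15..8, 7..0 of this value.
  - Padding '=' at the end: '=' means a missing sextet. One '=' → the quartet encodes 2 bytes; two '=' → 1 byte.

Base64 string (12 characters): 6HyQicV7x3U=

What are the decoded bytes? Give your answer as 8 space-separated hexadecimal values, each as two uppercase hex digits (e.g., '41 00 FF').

Answer: E8 7C 90 89 C5 7B C7 75

Derivation:
After char 0 ('6'=58): chars_in_quartet=1 acc=0x3A bytes_emitted=0
After char 1 ('H'=7): chars_in_quartet=2 acc=0xE87 bytes_emitted=0
After char 2 ('y'=50): chars_in_quartet=3 acc=0x3A1F2 bytes_emitted=0
After char 3 ('Q'=16): chars_in_quartet=4 acc=0xE87C90 -> emit E8 7C 90, reset; bytes_emitted=3
After char 4 ('i'=34): chars_in_quartet=1 acc=0x22 bytes_emitted=3
After char 5 ('c'=28): chars_in_quartet=2 acc=0x89C bytes_emitted=3
After char 6 ('V'=21): chars_in_quartet=3 acc=0x22715 bytes_emitted=3
After char 7 ('7'=59): chars_in_quartet=4 acc=0x89C57B -> emit 89 C5 7B, reset; bytes_emitted=6
After char 8 ('x'=49): chars_in_quartet=1 acc=0x31 bytes_emitted=6
After char 9 ('3'=55): chars_in_quartet=2 acc=0xC77 bytes_emitted=6
After char 10 ('U'=20): chars_in_quartet=3 acc=0x31DD4 bytes_emitted=6
Padding '=': partial quartet acc=0x31DD4 -> emit C7 75; bytes_emitted=8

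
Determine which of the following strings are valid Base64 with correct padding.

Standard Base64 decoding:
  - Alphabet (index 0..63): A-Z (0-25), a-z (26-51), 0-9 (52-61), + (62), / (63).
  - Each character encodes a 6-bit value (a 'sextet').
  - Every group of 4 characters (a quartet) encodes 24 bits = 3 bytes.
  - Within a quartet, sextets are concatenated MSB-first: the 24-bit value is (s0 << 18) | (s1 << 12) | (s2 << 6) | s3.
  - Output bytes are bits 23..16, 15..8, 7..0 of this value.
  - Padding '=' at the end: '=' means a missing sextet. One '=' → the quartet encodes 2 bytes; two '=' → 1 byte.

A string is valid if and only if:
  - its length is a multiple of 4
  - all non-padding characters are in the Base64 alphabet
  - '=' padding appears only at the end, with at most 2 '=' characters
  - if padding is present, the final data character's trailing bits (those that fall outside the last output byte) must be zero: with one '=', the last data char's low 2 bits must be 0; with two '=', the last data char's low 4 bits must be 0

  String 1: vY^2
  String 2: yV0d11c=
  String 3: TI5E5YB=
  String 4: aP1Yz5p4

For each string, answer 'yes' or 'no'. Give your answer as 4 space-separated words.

String 1: 'vY^2' → invalid (bad char(s): ['^'])
String 2: 'yV0d11c=' → valid
String 3: 'TI5E5YB=' → invalid (bad trailing bits)
String 4: 'aP1Yz5p4' → valid

Answer: no yes no yes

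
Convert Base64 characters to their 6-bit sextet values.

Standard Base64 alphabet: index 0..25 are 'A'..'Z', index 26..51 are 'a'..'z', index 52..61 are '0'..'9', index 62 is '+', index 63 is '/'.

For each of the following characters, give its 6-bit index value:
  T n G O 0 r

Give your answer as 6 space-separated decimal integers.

'T': A..Z range, ord('T') − ord('A') = 19
'n': a..z range, 26 + ord('n') − ord('a') = 39
'G': A..Z range, ord('G') − ord('A') = 6
'O': A..Z range, ord('O') − ord('A') = 14
'0': 0..9 range, 52 + ord('0') − ord('0') = 52
'r': a..z range, 26 + ord('r') − ord('a') = 43

Answer: 19 39 6 14 52 43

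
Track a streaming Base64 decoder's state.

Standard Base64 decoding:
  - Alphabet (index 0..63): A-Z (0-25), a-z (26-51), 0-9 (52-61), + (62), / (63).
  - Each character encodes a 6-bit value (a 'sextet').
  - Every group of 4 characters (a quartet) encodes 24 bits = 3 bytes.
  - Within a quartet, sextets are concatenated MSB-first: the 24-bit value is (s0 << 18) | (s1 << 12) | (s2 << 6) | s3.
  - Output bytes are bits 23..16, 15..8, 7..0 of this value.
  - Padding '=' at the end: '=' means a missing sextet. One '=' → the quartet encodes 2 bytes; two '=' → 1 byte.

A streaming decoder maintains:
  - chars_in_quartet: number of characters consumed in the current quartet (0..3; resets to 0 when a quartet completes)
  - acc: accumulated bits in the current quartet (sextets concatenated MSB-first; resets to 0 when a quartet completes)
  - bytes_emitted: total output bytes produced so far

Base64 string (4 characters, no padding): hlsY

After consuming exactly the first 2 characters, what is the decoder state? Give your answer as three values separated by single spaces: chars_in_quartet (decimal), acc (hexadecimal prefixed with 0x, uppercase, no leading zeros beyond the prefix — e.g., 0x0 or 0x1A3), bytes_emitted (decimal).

Answer: 2 0x865 0

Derivation:
After char 0 ('h'=33): chars_in_quartet=1 acc=0x21 bytes_emitted=0
After char 1 ('l'=37): chars_in_quartet=2 acc=0x865 bytes_emitted=0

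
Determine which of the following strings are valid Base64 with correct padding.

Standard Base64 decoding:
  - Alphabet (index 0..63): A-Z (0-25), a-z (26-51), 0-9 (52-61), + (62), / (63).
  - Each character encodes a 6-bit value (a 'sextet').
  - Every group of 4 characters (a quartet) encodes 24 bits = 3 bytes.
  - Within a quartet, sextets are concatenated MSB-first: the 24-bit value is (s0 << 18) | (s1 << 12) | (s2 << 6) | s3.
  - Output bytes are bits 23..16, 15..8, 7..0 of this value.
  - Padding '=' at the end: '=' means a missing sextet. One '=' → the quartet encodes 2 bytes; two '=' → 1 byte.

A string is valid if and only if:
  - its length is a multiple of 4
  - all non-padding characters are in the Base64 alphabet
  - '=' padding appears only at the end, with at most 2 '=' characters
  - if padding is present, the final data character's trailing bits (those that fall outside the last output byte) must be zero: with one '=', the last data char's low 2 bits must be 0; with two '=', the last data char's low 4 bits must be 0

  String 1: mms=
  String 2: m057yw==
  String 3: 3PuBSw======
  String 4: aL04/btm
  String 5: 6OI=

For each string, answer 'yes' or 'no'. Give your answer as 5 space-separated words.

Answer: yes yes no yes yes

Derivation:
String 1: 'mms=' → valid
String 2: 'm057yw==' → valid
String 3: '3PuBSw======' → invalid (6 pad chars (max 2))
String 4: 'aL04/btm' → valid
String 5: '6OI=' → valid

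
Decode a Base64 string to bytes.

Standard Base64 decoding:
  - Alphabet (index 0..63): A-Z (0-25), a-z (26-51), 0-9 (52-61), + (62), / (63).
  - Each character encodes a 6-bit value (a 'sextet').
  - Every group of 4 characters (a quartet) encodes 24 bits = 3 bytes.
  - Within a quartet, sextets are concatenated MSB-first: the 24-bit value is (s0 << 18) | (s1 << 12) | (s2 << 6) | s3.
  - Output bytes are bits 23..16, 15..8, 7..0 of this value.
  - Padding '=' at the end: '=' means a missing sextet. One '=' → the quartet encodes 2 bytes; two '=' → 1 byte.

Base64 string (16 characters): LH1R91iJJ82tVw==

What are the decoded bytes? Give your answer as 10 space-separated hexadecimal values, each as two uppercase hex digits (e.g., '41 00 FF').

Answer: 2C 7D 51 F7 58 89 27 CD AD 57

Derivation:
After char 0 ('L'=11): chars_in_quartet=1 acc=0xB bytes_emitted=0
After char 1 ('H'=7): chars_in_quartet=2 acc=0x2C7 bytes_emitted=0
After char 2 ('1'=53): chars_in_quartet=3 acc=0xB1F5 bytes_emitted=0
After char 3 ('R'=17): chars_in_quartet=4 acc=0x2C7D51 -> emit 2C 7D 51, reset; bytes_emitted=3
After char 4 ('9'=61): chars_in_quartet=1 acc=0x3D bytes_emitted=3
After char 5 ('1'=53): chars_in_quartet=2 acc=0xF75 bytes_emitted=3
After char 6 ('i'=34): chars_in_quartet=3 acc=0x3DD62 bytes_emitted=3
After char 7 ('J'=9): chars_in_quartet=4 acc=0xF75889 -> emit F7 58 89, reset; bytes_emitted=6
After char 8 ('J'=9): chars_in_quartet=1 acc=0x9 bytes_emitted=6
After char 9 ('8'=60): chars_in_quartet=2 acc=0x27C bytes_emitted=6
After char 10 ('2'=54): chars_in_quartet=3 acc=0x9F36 bytes_emitted=6
After char 11 ('t'=45): chars_in_quartet=4 acc=0x27CDAD -> emit 27 CD AD, reset; bytes_emitted=9
After char 12 ('V'=21): chars_in_quartet=1 acc=0x15 bytes_emitted=9
After char 13 ('w'=48): chars_in_quartet=2 acc=0x570 bytes_emitted=9
Padding '==': partial quartet acc=0x570 -> emit 57; bytes_emitted=10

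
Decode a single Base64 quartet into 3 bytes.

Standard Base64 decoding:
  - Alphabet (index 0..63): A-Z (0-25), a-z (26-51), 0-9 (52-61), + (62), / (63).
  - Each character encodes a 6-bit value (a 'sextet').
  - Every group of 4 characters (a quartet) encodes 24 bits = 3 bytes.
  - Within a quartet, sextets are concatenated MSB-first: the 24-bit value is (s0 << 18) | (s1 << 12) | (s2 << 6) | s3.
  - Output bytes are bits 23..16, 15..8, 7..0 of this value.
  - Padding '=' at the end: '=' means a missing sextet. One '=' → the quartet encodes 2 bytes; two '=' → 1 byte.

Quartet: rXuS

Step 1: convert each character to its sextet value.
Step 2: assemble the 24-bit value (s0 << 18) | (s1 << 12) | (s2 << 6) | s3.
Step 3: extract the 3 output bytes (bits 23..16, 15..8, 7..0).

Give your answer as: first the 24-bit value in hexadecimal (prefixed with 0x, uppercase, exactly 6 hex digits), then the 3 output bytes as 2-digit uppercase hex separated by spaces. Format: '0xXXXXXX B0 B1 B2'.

Answer: 0xAD7B92 AD 7B 92

Derivation:
Sextets: r=43, X=23, u=46, S=18
24-bit: (43<<18) | (23<<12) | (46<<6) | 18
      = 0xAC0000 | 0x017000 | 0x000B80 | 0x000012
      = 0xAD7B92
Bytes: (v>>16)&0xFF=AD, (v>>8)&0xFF=7B, v&0xFF=92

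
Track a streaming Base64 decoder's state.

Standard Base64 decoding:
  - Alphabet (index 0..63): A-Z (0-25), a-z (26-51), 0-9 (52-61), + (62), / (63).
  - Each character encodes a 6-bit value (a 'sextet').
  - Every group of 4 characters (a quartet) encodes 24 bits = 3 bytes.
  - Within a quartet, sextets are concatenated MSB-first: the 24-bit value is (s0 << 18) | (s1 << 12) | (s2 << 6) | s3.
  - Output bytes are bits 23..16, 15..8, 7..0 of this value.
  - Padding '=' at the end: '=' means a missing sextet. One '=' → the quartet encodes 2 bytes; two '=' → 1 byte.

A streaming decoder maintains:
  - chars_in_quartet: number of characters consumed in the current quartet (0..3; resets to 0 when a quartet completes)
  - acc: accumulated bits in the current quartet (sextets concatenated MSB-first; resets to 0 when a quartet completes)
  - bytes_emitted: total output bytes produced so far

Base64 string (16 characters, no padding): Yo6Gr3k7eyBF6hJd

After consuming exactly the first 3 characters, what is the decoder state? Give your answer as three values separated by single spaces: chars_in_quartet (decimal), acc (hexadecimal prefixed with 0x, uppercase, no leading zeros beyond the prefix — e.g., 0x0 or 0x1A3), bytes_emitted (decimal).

After char 0 ('Y'=24): chars_in_quartet=1 acc=0x18 bytes_emitted=0
After char 1 ('o'=40): chars_in_quartet=2 acc=0x628 bytes_emitted=0
After char 2 ('6'=58): chars_in_quartet=3 acc=0x18A3A bytes_emitted=0

Answer: 3 0x18A3A 0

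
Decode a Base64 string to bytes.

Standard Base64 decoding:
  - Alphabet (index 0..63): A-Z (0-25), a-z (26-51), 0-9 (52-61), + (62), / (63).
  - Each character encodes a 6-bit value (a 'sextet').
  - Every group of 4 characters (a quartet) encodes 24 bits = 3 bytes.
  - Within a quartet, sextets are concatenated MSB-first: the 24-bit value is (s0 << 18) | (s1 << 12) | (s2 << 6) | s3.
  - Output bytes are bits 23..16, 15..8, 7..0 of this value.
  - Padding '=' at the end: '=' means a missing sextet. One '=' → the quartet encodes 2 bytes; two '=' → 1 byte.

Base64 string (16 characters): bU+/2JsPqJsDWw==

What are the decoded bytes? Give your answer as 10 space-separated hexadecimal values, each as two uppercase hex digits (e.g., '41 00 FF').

After char 0 ('b'=27): chars_in_quartet=1 acc=0x1B bytes_emitted=0
After char 1 ('U'=20): chars_in_quartet=2 acc=0x6D4 bytes_emitted=0
After char 2 ('+'=62): chars_in_quartet=3 acc=0x1B53E bytes_emitted=0
After char 3 ('/'=63): chars_in_quartet=4 acc=0x6D4FBF -> emit 6D 4F BF, reset; bytes_emitted=3
After char 4 ('2'=54): chars_in_quartet=1 acc=0x36 bytes_emitted=3
After char 5 ('J'=9): chars_in_quartet=2 acc=0xD89 bytes_emitted=3
After char 6 ('s'=44): chars_in_quartet=3 acc=0x3626C bytes_emitted=3
After char 7 ('P'=15): chars_in_quartet=4 acc=0xD89B0F -> emit D8 9B 0F, reset; bytes_emitted=6
After char 8 ('q'=42): chars_in_quartet=1 acc=0x2A bytes_emitted=6
After char 9 ('J'=9): chars_in_quartet=2 acc=0xA89 bytes_emitted=6
After char 10 ('s'=44): chars_in_quartet=3 acc=0x2A26C bytes_emitted=6
After char 11 ('D'=3): chars_in_quartet=4 acc=0xA89B03 -> emit A8 9B 03, reset; bytes_emitted=9
After char 12 ('W'=22): chars_in_quartet=1 acc=0x16 bytes_emitted=9
After char 13 ('w'=48): chars_in_quartet=2 acc=0x5B0 bytes_emitted=9
Padding '==': partial quartet acc=0x5B0 -> emit 5B; bytes_emitted=10

Answer: 6D 4F BF D8 9B 0F A8 9B 03 5B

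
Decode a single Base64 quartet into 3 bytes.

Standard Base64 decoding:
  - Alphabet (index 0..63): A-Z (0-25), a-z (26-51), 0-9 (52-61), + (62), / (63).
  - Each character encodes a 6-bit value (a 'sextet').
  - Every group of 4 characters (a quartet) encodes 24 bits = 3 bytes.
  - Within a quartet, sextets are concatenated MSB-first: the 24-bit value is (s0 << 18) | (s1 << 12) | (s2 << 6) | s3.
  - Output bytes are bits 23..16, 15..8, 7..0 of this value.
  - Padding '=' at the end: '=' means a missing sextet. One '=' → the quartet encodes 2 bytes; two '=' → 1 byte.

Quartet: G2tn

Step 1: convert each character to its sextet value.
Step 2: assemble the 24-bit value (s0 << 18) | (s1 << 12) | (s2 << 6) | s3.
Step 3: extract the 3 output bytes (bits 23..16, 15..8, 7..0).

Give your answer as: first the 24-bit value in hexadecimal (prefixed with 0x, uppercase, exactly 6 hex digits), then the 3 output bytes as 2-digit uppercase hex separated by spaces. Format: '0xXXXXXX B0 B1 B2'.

Answer: 0x1B6B67 1B 6B 67

Derivation:
Sextets: G=6, 2=54, t=45, n=39
24-bit: (6<<18) | (54<<12) | (45<<6) | 39
      = 0x180000 | 0x036000 | 0x000B40 | 0x000027
      = 0x1B6B67
Bytes: (v>>16)&0xFF=1B, (v>>8)&0xFF=6B, v&0xFF=67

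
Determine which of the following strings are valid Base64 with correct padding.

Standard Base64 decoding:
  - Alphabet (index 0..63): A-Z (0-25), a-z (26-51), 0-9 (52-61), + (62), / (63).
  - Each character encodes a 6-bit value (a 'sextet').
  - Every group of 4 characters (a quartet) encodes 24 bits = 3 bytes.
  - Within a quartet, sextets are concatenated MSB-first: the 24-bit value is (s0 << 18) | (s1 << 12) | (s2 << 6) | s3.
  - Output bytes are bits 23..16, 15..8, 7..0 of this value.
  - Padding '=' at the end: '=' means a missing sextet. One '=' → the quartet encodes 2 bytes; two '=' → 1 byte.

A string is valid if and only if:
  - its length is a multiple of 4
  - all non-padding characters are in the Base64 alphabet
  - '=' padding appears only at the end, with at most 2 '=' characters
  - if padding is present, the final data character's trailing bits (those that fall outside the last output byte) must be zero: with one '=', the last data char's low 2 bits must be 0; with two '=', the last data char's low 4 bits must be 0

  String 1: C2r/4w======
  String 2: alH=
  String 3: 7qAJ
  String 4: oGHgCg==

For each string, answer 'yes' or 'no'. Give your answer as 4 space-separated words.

String 1: 'C2r/4w======' → invalid (6 pad chars (max 2))
String 2: 'alH=' → invalid (bad trailing bits)
String 3: '7qAJ' → valid
String 4: 'oGHgCg==' → valid

Answer: no no yes yes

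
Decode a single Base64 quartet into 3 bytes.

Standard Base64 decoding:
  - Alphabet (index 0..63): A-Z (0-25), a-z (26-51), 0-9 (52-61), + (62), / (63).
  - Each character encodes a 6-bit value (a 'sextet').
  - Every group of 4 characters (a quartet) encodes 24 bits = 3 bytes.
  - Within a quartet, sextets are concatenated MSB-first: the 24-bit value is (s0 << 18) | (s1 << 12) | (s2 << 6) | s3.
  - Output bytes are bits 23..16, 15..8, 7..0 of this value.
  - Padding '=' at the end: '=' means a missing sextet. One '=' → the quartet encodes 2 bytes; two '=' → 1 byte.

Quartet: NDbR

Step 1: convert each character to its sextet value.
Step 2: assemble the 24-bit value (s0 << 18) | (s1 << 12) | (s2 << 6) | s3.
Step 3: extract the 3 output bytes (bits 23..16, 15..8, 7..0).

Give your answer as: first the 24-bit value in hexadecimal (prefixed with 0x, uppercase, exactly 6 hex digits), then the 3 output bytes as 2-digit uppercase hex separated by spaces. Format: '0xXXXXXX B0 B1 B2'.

Answer: 0x3436D1 34 36 D1

Derivation:
Sextets: N=13, D=3, b=27, R=17
24-bit: (13<<18) | (3<<12) | (27<<6) | 17
      = 0x340000 | 0x003000 | 0x0006C0 | 0x000011
      = 0x3436D1
Bytes: (v>>16)&0xFF=34, (v>>8)&0xFF=36, v&0xFF=D1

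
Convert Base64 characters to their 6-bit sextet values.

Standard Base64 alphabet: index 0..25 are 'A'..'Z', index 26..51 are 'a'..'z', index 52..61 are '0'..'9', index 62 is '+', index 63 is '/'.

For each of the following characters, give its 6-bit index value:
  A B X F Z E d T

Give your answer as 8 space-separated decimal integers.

Answer: 0 1 23 5 25 4 29 19

Derivation:
'A': A..Z range, ord('A') − ord('A') = 0
'B': A..Z range, ord('B') − ord('A') = 1
'X': A..Z range, ord('X') − ord('A') = 23
'F': A..Z range, ord('F') − ord('A') = 5
'Z': A..Z range, ord('Z') − ord('A') = 25
'E': A..Z range, ord('E') − ord('A') = 4
'd': a..z range, 26 + ord('d') − ord('a') = 29
'T': A..Z range, ord('T') − ord('A') = 19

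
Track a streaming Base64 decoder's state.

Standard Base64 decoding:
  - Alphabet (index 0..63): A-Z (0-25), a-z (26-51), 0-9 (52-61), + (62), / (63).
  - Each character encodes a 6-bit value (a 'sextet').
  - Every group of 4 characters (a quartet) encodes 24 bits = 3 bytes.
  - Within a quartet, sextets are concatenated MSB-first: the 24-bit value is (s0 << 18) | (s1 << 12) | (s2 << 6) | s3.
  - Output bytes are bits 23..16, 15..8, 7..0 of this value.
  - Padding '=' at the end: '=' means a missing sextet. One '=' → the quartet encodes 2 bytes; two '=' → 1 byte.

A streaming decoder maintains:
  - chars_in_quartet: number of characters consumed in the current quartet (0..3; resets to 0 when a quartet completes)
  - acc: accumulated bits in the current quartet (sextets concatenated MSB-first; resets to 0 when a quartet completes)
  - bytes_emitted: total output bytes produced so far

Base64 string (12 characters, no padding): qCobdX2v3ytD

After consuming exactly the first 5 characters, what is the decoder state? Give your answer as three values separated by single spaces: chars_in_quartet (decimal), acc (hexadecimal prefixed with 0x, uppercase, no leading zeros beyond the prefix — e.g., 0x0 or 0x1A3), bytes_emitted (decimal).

Answer: 1 0x1D 3

Derivation:
After char 0 ('q'=42): chars_in_quartet=1 acc=0x2A bytes_emitted=0
After char 1 ('C'=2): chars_in_quartet=2 acc=0xA82 bytes_emitted=0
After char 2 ('o'=40): chars_in_quartet=3 acc=0x2A0A8 bytes_emitted=0
After char 3 ('b'=27): chars_in_quartet=4 acc=0xA82A1B -> emit A8 2A 1B, reset; bytes_emitted=3
After char 4 ('d'=29): chars_in_quartet=1 acc=0x1D bytes_emitted=3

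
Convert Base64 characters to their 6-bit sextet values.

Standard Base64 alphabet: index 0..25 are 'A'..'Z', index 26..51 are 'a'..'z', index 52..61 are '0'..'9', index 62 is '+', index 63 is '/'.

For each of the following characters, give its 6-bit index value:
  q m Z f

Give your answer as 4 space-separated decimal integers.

'q': a..z range, 26 + ord('q') − ord('a') = 42
'm': a..z range, 26 + ord('m') − ord('a') = 38
'Z': A..Z range, ord('Z') − ord('A') = 25
'f': a..z range, 26 + ord('f') − ord('a') = 31

Answer: 42 38 25 31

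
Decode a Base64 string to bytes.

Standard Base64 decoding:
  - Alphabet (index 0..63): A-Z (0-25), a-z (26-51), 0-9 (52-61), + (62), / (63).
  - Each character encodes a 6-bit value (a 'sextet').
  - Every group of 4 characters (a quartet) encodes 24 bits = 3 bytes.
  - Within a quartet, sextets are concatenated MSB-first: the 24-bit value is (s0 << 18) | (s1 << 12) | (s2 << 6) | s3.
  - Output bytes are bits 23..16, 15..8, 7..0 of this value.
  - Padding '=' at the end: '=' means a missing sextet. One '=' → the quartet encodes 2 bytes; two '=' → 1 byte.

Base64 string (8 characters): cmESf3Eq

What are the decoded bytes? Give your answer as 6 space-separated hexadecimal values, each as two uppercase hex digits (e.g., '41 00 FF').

Answer: 72 61 12 7F 71 2A

Derivation:
After char 0 ('c'=28): chars_in_quartet=1 acc=0x1C bytes_emitted=0
After char 1 ('m'=38): chars_in_quartet=2 acc=0x726 bytes_emitted=0
After char 2 ('E'=4): chars_in_quartet=3 acc=0x1C984 bytes_emitted=0
After char 3 ('S'=18): chars_in_quartet=4 acc=0x726112 -> emit 72 61 12, reset; bytes_emitted=3
After char 4 ('f'=31): chars_in_quartet=1 acc=0x1F bytes_emitted=3
After char 5 ('3'=55): chars_in_quartet=2 acc=0x7F7 bytes_emitted=3
After char 6 ('E'=4): chars_in_quartet=3 acc=0x1FDC4 bytes_emitted=3
After char 7 ('q'=42): chars_in_quartet=4 acc=0x7F712A -> emit 7F 71 2A, reset; bytes_emitted=6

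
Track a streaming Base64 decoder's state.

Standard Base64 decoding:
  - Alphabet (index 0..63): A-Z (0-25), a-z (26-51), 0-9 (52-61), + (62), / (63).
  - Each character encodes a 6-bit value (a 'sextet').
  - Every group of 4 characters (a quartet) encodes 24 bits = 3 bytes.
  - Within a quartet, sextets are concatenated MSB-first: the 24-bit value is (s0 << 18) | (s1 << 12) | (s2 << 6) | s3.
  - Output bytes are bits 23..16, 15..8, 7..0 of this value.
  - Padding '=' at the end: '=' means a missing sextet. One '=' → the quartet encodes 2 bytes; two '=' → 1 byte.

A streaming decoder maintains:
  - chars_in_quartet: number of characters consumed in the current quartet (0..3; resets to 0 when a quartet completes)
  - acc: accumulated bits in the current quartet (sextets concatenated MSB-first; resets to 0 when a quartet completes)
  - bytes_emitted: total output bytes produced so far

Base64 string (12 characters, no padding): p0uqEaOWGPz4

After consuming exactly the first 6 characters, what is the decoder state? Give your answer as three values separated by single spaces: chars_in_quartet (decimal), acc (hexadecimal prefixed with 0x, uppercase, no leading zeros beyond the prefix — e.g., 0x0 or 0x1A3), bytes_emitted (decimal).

After char 0 ('p'=41): chars_in_quartet=1 acc=0x29 bytes_emitted=0
After char 1 ('0'=52): chars_in_quartet=2 acc=0xA74 bytes_emitted=0
After char 2 ('u'=46): chars_in_quartet=3 acc=0x29D2E bytes_emitted=0
After char 3 ('q'=42): chars_in_quartet=4 acc=0xA74BAA -> emit A7 4B AA, reset; bytes_emitted=3
After char 4 ('E'=4): chars_in_quartet=1 acc=0x4 bytes_emitted=3
After char 5 ('a'=26): chars_in_quartet=2 acc=0x11A bytes_emitted=3

Answer: 2 0x11A 3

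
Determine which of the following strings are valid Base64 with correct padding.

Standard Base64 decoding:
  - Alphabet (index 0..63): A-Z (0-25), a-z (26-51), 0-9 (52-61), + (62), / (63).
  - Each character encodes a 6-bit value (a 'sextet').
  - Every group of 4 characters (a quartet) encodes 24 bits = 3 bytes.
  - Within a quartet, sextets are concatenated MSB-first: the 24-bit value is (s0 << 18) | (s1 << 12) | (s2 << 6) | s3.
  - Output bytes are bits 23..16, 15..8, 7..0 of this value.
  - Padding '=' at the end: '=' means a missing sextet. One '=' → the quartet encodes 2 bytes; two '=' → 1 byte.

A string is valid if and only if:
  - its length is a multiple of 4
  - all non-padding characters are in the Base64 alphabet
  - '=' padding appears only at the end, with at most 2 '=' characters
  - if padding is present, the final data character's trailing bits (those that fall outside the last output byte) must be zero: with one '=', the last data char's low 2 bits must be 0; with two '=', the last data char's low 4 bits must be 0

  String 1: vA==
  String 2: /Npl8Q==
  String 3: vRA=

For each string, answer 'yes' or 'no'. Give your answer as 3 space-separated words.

Answer: yes yes yes

Derivation:
String 1: 'vA==' → valid
String 2: '/Npl8Q==' → valid
String 3: 'vRA=' → valid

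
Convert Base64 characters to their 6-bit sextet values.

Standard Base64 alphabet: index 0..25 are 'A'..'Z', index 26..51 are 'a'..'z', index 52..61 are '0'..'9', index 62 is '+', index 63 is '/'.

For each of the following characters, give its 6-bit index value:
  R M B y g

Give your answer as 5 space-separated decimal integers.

'R': A..Z range, ord('R') − ord('A') = 17
'M': A..Z range, ord('M') − ord('A') = 12
'B': A..Z range, ord('B') − ord('A') = 1
'y': a..z range, 26 + ord('y') − ord('a') = 50
'g': a..z range, 26 + ord('g') − ord('a') = 32

Answer: 17 12 1 50 32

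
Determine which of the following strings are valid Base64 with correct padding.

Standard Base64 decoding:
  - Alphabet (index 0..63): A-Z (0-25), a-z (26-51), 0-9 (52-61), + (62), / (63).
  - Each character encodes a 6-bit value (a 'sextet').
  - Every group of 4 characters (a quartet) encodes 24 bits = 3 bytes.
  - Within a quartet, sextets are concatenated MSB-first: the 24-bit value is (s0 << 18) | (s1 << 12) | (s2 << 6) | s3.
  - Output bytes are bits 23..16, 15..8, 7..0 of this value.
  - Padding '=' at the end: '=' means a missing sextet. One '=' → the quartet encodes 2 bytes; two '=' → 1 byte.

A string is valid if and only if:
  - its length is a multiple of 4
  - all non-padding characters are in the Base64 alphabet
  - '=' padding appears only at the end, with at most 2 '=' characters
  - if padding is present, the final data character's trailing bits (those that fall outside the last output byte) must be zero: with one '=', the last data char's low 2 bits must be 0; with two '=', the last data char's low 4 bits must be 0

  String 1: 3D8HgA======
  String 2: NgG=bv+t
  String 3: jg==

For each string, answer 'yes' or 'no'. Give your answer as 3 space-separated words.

String 1: '3D8HgA======' → invalid (6 pad chars (max 2))
String 2: 'NgG=bv+t' → invalid (bad char(s): ['=']; '=' in middle)
String 3: 'jg==' → valid

Answer: no no yes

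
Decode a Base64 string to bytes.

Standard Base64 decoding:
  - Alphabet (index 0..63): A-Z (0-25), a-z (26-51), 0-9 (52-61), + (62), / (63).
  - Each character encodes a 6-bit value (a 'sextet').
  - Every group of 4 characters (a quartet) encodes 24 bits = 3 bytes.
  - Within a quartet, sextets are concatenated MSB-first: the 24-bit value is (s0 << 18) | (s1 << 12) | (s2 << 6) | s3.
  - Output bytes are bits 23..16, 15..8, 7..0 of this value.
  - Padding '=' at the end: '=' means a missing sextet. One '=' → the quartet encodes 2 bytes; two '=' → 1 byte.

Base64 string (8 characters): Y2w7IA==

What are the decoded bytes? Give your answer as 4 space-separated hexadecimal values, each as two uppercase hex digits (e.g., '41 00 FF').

After char 0 ('Y'=24): chars_in_quartet=1 acc=0x18 bytes_emitted=0
After char 1 ('2'=54): chars_in_quartet=2 acc=0x636 bytes_emitted=0
After char 2 ('w'=48): chars_in_quartet=3 acc=0x18DB0 bytes_emitted=0
After char 3 ('7'=59): chars_in_quartet=4 acc=0x636C3B -> emit 63 6C 3B, reset; bytes_emitted=3
After char 4 ('I'=8): chars_in_quartet=1 acc=0x8 bytes_emitted=3
After char 5 ('A'=0): chars_in_quartet=2 acc=0x200 bytes_emitted=3
Padding '==': partial quartet acc=0x200 -> emit 20; bytes_emitted=4

Answer: 63 6C 3B 20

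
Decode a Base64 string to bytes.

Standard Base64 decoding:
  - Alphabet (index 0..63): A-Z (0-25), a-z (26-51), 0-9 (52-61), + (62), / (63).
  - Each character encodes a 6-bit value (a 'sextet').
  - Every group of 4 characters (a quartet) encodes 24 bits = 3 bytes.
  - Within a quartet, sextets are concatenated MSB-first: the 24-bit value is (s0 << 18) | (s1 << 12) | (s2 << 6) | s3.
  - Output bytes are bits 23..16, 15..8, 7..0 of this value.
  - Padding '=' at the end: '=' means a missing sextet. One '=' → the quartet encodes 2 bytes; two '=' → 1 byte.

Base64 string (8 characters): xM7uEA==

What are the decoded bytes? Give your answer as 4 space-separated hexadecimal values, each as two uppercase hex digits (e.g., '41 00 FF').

Answer: C4 CE EE 10

Derivation:
After char 0 ('x'=49): chars_in_quartet=1 acc=0x31 bytes_emitted=0
After char 1 ('M'=12): chars_in_quartet=2 acc=0xC4C bytes_emitted=0
After char 2 ('7'=59): chars_in_quartet=3 acc=0x3133B bytes_emitted=0
After char 3 ('u'=46): chars_in_quartet=4 acc=0xC4CEEE -> emit C4 CE EE, reset; bytes_emitted=3
After char 4 ('E'=4): chars_in_quartet=1 acc=0x4 bytes_emitted=3
After char 5 ('A'=0): chars_in_quartet=2 acc=0x100 bytes_emitted=3
Padding '==': partial quartet acc=0x100 -> emit 10; bytes_emitted=4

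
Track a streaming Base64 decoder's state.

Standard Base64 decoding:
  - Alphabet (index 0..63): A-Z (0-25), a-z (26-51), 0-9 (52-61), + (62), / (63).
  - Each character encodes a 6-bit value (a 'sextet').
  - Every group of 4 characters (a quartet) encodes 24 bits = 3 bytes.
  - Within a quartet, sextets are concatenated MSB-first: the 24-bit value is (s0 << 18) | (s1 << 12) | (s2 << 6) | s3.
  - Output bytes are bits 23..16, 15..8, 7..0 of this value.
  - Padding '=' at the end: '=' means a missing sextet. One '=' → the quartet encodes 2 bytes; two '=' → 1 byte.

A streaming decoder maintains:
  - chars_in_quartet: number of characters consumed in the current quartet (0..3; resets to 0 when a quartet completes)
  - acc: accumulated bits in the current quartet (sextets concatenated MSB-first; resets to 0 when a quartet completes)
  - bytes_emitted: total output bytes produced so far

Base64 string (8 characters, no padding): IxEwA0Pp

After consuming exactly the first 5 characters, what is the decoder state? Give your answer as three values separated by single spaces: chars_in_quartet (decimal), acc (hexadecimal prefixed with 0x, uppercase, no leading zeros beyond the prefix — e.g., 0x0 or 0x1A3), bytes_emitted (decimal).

After char 0 ('I'=8): chars_in_quartet=1 acc=0x8 bytes_emitted=0
After char 1 ('x'=49): chars_in_quartet=2 acc=0x231 bytes_emitted=0
After char 2 ('E'=4): chars_in_quartet=3 acc=0x8C44 bytes_emitted=0
After char 3 ('w'=48): chars_in_quartet=4 acc=0x231130 -> emit 23 11 30, reset; bytes_emitted=3
After char 4 ('A'=0): chars_in_quartet=1 acc=0x0 bytes_emitted=3

Answer: 1 0x0 3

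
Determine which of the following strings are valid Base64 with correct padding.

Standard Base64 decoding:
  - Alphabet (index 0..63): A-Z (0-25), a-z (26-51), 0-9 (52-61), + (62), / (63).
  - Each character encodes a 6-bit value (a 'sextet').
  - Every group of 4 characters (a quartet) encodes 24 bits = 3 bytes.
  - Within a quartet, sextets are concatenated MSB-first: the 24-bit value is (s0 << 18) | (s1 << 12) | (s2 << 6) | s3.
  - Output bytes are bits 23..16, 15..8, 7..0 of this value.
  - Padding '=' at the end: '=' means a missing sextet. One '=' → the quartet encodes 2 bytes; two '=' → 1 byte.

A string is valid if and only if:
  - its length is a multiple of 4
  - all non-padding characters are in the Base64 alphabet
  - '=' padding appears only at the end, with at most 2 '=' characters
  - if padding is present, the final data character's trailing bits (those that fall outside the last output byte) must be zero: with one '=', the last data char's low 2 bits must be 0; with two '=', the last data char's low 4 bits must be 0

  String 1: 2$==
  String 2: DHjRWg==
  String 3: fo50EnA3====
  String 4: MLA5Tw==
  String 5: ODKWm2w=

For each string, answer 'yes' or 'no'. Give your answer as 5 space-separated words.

String 1: '2$==' → invalid (bad char(s): ['$'])
String 2: 'DHjRWg==' → valid
String 3: 'fo50EnA3====' → invalid (4 pad chars (max 2))
String 4: 'MLA5Tw==' → valid
String 5: 'ODKWm2w=' → valid

Answer: no yes no yes yes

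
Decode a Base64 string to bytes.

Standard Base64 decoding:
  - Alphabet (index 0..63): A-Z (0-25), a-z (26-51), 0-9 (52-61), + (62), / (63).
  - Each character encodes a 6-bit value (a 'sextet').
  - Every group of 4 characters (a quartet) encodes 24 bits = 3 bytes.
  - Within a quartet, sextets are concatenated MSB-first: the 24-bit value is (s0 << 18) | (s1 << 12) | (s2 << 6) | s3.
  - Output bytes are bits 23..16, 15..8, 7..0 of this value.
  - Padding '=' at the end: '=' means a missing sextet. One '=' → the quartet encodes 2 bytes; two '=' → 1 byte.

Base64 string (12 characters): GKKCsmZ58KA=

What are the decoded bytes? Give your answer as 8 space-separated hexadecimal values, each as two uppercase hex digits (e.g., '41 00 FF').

After char 0 ('G'=6): chars_in_quartet=1 acc=0x6 bytes_emitted=0
After char 1 ('K'=10): chars_in_quartet=2 acc=0x18A bytes_emitted=0
After char 2 ('K'=10): chars_in_quartet=3 acc=0x628A bytes_emitted=0
After char 3 ('C'=2): chars_in_quartet=4 acc=0x18A282 -> emit 18 A2 82, reset; bytes_emitted=3
After char 4 ('s'=44): chars_in_quartet=1 acc=0x2C bytes_emitted=3
After char 5 ('m'=38): chars_in_quartet=2 acc=0xB26 bytes_emitted=3
After char 6 ('Z'=25): chars_in_quartet=3 acc=0x2C999 bytes_emitted=3
After char 7 ('5'=57): chars_in_quartet=4 acc=0xB26679 -> emit B2 66 79, reset; bytes_emitted=6
After char 8 ('8'=60): chars_in_quartet=1 acc=0x3C bytes_emitted=6
After char 9 ('K'=10): chars_in_quartet=2 acc=0xF0A bytes_emitted=6
After char 10 ('A'=0): chars_in_quartet=3 acc=0x3C280 bytes_emitted=6
Padding '=': partial quartet acc=0x3C280 -> emit F0 A0; bytes_emitted=8

Answer: 18 A2 82 B2 66 79 F0 A0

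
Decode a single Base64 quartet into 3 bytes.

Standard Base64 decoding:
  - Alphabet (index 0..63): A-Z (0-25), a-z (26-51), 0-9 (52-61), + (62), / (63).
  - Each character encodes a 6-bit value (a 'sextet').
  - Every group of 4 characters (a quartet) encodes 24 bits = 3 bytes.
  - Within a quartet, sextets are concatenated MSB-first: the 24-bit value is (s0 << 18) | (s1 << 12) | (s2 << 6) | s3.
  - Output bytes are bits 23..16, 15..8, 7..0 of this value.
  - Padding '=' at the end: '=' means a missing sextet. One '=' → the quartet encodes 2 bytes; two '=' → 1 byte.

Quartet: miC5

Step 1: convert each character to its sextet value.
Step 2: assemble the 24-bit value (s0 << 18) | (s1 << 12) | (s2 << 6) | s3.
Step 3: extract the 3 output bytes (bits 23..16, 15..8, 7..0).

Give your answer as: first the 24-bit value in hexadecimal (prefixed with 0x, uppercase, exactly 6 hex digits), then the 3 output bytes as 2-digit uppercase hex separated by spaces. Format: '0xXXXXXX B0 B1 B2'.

Answer: 0x9A20B9 9A 20 B9

Derivation:
Sextets: m=38, i=34, C=2, 5=57
24-bit: (38<<18) | (34<<12) | (2<<6) | 57
      = 0x980000 | 0x022000 | 0x000080 | 0x000039
      = 0x9A20B9
Bytes: (v>>16)&0xFF=9A, (v>>8)&0xFF=20, v&0xFF=B9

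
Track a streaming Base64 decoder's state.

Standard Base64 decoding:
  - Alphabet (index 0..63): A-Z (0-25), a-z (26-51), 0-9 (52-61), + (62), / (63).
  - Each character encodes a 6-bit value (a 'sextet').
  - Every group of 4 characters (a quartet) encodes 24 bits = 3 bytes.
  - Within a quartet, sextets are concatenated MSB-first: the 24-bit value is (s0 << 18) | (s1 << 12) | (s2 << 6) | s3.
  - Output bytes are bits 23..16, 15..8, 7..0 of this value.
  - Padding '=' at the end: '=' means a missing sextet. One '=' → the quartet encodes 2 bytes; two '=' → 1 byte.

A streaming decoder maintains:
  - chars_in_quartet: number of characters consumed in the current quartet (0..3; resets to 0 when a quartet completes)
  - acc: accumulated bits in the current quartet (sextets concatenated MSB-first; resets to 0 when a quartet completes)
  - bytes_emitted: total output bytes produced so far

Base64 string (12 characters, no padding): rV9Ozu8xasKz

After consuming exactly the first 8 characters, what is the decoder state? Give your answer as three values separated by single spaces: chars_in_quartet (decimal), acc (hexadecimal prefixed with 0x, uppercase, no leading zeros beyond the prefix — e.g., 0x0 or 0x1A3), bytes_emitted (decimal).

Answer: 0 0x0 6

Derivation:
After char 0 ('r'=43): chars_in_quartet=1 acc=0x2B bytes_emitted=0
After char 1 ('V'=21): chars_in_quartet=2 acc=0xAD5 bytes_emitted=0
After char 2 ('9'=61): chars_in_quartet=3 acc=0x2B57D bytes_emitted=0
After char 3 ('O'=14): chars_in_quartet=4 acc=0xAD5F4E -> emit AD 5F 4E, reset; bytes_emitted=3
After char 4 ('z'=51): chars_in_quartet=1 acc=0x33 bytes_emitted=3
After char 5 ('u'=46): chars_in_quartet=2 acc=0xCEE bytes_emitted=3
After char 6 ('8'=60): chars_in_quartet=3 acc=0x33BBC bytes_emitted=3
After char 7 ('x'=49): chars_in_quartet=4 acc=0xCEEF31 -> emit CE EF 31, reset; bytes_emitted=6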